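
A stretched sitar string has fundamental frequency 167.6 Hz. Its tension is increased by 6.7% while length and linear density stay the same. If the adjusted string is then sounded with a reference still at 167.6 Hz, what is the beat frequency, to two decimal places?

5.52 Hz

For a string, f ∝ √T, so the new frequency is 167.6·√1.067 = 173.1236 Hz.
f_beat = |173.1236 − 167.6| = 5.52 Hz.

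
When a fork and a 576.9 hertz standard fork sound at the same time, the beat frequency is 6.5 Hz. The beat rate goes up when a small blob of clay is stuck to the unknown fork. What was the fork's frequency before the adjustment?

570.4 Hz

|f − 576.9| = 6.5, so the fork was at either 570.4 Hz or 583.4 Hz.
Adding mass to a fork lowers its frequency; the adjustment lowers the fork's frequency.
The beat rate rose, so the adjustment moved the fork further from 576.9 Hz — it was already below the reference.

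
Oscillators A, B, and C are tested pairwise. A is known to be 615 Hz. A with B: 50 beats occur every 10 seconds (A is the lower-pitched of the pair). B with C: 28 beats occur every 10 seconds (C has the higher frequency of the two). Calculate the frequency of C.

A–B: Beat frequency = 50/10 = 5 Hz.
B is above A, so f_B = 615 + 5 = 620 Hz.
B–C: Beat frequency = 28/10 = 2.8 Hz.
C is above B, so f_C = 620 + 2.8 = 622.8 Hz.

622.8 Hz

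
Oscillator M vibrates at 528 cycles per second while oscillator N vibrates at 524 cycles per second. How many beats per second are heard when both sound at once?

Beats arise from superposition of two nearby frequencies; the beat rate is |f₁ − f₂|.
|528 − 524| = 4 Hz.

4 Hz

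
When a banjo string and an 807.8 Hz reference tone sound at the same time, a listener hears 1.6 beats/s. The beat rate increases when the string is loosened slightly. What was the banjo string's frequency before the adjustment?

|f − 807.8| = 1.6, so the banjo string was at either 806.2 Hz or 809.4 Hz.
Reducing tension lowers a string's frequency; the adjustment lowers the banjo string's frequency.
The beat rate rose, so the adjustment moved the banjo string further from 807.8 Hz — it was already below the reference.

806.2 Hz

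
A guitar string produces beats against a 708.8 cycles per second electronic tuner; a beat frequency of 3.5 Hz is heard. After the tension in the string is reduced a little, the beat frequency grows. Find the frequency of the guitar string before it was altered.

|f − 708.8| = 3.5, so the guitar string was at either 705.3 Hz or 712.3 Hz.
Lower tension means lower frequency; the adjustment lowers the guitar string's frequency.
The beat rate rose, so the adjustment moved the guitar string further from 708.8 Hz — it was already below the reference.

705.3 Hz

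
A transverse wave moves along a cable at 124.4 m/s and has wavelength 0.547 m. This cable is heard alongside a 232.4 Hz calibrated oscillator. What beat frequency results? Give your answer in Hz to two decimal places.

4.98 Hz

Source frequency f = v/λ = 124.4/0.547 = 227.4223 Hz.
f_beat = |227.4223 − 232.4| = 4.98 Hz.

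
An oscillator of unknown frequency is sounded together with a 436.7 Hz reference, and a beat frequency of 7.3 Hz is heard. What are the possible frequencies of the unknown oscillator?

429.4 Hz or 444 Hz

|f − 436.7| = 7.3, so f = 436.7 ± 7.3.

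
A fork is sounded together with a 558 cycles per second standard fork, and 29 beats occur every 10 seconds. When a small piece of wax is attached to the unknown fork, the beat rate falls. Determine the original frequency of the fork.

560.9 Hz

Beat frequency = 29/10 = 2.9 Hz.
|f − 558| = 2.9, so the fork was at either 555.1 Hz or 560.9 Hz.
Loading a fork with wax lowers its frequency; the adjustment lowers the fork's frequency.
The beat rate fell, so the adjustment moved the fork toward 558 Hz — it must have started above the reference.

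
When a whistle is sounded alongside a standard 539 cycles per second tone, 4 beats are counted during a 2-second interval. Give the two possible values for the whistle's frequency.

Beat frequency = 4/2 = 2 Hz.
|f − 539| = 2, so f = 539 ± 2.

537 Hz or 541 Hz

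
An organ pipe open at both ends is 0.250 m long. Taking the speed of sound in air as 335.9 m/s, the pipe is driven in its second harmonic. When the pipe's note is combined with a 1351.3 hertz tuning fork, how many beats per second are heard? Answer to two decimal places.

7.70 Hz

Open pipe: f_n = n·v/(2L) = 2·335.9/(2·0.250) = 1343.6000 Hz.
f_beat = |1343.6000 − 1351.3| = 7.70 Hz.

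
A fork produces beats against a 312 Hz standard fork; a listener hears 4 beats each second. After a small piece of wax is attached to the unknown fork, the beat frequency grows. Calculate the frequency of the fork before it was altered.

|f − 312| = 4, so the fork was at either 308 Hz or 316 Hz.
Loading a fork with wax lowers its frequency; the adjustment lowers the fork's frequency.
The beat rate rose, so the adjustment moved the fork further from 312 Hz — it was already below the reference.

308 Hz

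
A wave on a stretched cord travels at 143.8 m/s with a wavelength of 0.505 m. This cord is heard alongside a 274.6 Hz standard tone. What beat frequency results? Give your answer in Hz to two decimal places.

Source frequency f = v/λ = 143.8/0.505 = 284.7525 Hz.
f_beat = |284.7525 − 274.6| = 10.15 Hz.

10.15 Hz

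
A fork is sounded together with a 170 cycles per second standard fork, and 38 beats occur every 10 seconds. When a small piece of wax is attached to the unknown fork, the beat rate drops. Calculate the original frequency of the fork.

Beat frequency = 38/10 = 3.8 Hz.
|f − 170| = 3.8, so the fork was at either 166.2 Hz or 173.8 Hz.
Loading a fork with wax lowers its frequency; the adjustment lowers the fork's frequency.
The beat rate fell, so the adjustment moved the fork toward 170 Hz — it must have started above the reference.

173.8 Hz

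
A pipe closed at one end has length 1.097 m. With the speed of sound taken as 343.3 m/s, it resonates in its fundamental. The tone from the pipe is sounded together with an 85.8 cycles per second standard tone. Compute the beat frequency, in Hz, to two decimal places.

Closed pipe (odd harmonics): f_n = n·v/(4L) = 1·343.3/(4·1.097) = 78.2361 Hz.
f_beat = |78.2361 − 85.8| = 7.56 Hz.

7.56 Hz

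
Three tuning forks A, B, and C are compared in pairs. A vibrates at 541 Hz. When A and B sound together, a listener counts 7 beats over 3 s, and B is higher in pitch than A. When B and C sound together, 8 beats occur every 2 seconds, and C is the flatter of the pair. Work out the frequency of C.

A–B: Beat frequency = 7/3 = 2.3333 Hz.
B is above A, so f_B = 541 + 2.3333 = 543.3333 Hz.
B–C: Beat frequency = 8/2 = 4 Hz.
C is below B, so f_C = 543.3333 − 4 = 539.3333 Hz.

539.3333 Hz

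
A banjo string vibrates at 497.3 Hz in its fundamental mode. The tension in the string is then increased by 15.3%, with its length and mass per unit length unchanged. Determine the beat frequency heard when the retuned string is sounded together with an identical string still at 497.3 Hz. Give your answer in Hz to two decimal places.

For a string, f ∝ √T, so the new frequency is 497.3·√1.153 = 533.9900 Hz.
f_beat = |533.9900 − 497.3| = 36.69 Hz.

36.69 Hz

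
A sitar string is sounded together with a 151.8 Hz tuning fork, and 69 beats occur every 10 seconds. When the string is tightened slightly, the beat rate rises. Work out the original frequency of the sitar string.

158.7 Hz

Beat frequency = 69/10 = 6.9 Hz.
|f − 151.8| = 6.9, so the sitar string was at either 144.9 Hz or 158.7 Hz.
Increasing tension raises a string's frequency; the adjustment raises the sitar string's frequency.
The beat rate rose, so the adjustment moved the sitar string further from 151.8 Hz — it was already above the reference.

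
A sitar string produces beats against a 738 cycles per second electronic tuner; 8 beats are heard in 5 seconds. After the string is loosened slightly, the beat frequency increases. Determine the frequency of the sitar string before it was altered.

Beat frequency = 8/5 = 1.6 Hz.
|f − 738| = 1.6, so the sitar string was at either 736.4 Hz or 739.6 Hz.
Reducing tension lowers a string's frequency; the adjustment lowers the sitar string's frequency.
The beat rate rose, so the adjustment moved the sitar string further from 738 Hz — it was already below the reference.

736.4 Hz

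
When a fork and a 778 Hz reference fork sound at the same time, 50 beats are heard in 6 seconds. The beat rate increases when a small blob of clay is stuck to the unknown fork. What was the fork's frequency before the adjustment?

769.6667 Hz

Beat frequency = 50/6 = 8.3333 Hz.
|f − 778| = 8.3333, so the fork was at either 769.6667 Hz or 786.3333 Hz.
Adding mass to a fork lowers its frequency; the adjustment lowers the fork's frequency.
The beat rate rose, so the adjustment moved the fork further from 778 Hz — it was already below the reference.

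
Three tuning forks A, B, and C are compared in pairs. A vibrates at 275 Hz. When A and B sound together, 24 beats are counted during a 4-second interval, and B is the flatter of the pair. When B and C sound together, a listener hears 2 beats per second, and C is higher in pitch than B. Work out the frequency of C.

271 Hz

A–B: Beat frequency = 24/4 = 6 Hz.
B is below A, so f_B = 275 − 6 = 269 Hz.
C is above B, so f_C = 269 + 2 = 271 Hz.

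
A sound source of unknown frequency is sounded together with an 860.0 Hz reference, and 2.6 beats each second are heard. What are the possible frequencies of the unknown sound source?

857.4 Hz or 862.6 Hz

|f − 860.0| = 2.6, so f = 860.0 ± 2.6.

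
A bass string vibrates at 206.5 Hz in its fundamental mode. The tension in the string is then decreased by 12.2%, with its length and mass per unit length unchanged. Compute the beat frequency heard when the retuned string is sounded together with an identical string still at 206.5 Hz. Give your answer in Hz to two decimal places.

13.01 Hz

For a string, f ∝ √T, so the new frequency is 206.5·√0.878 = 193.4939 Hz.
f_beat = |193.4939 − 206.5| = 13.01 Hz.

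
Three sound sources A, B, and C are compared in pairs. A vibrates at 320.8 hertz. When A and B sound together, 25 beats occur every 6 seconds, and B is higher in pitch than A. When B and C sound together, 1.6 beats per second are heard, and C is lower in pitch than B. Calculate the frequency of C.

323.3667 Hz

A–B: Beat frequency = 25/6 = 4.1667 Hz.
B is above A, so f_B = 320.8 + 4.1667 = 324.9667 Hz.
C is below B, so f_C = 324.9667 − 1.6 = 323.3667 Hz.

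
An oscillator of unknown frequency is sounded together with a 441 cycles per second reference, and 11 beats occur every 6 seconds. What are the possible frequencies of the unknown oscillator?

439.1667 Hz or 442.8333 Hz

Beat frequency = 11/6 = 1.8333 Hz.
|f − 441| = 1.8333, so f = 441 ± 1.8333.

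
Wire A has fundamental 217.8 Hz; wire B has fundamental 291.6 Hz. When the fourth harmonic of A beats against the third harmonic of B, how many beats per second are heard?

3.6 Hz

Fourth harmonic of the first: 4·217.8 = 871.2 Hz.
Third harmonic of the second: 3·291.6 = 874.8 Hz.
f_beat = |871.2 − 874.8| = 3.6 Hz.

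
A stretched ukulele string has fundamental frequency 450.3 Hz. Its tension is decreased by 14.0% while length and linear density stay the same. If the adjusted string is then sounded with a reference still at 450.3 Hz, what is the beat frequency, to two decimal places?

32.71 Hz

For a string, f ∝ √T, so the new frequency is 450.3·√0.860 = 417.5910 Hz.
f_beat = |417.5910 − 450.3| = 32.71 Hz.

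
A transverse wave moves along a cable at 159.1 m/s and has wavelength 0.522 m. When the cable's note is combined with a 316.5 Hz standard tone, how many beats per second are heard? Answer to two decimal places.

11.71 Hz

Source frequency f = v/λ = 159.1/0.522 = 304.7893 Hz.
f_beat = |304.7893 − 316.5| = 11.71 Hz.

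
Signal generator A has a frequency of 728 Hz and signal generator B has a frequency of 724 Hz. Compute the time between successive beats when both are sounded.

0.250 s

f_beat = |728 − 724| = 4 Hz.
Beat period T = 1 / f_beat = 1 / 4 s.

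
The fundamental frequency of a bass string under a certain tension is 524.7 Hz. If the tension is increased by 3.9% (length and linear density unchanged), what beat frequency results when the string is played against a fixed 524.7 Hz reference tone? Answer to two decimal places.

10.13 Hz

For a string, f ∝ √T, so the new frequency is 524.7·√1.039 = 534.8338 Hz.
f_beat = |534.8338 − 524.7| = 10.13 Hz.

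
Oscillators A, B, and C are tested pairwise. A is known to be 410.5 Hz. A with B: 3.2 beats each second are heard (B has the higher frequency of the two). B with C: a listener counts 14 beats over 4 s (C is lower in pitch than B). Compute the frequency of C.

B is above A, so f_B = 410.5 + 3.2 = 413.7 Hz.
B–C: Beat frequency = 14/4 = 3.5 Hz.
C is below B, so f_C = 413.7 − 3.5 = 410.2 Hz.

410.2 Hz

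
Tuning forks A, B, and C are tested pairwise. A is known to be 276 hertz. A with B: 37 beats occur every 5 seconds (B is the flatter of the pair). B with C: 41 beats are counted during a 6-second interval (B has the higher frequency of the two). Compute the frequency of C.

A–B: Beat frequency = 37/5 = 7.4 Hz.
B is below A, so f_B = 276 − 7.4 = 268.6 Hz.
B–C: Beat frequency = 41/6 = 6.8333 Hz.
C is below B, so f_C = 268.6 − 6.8333 = 261.7667 Hz.

261.7667 Hz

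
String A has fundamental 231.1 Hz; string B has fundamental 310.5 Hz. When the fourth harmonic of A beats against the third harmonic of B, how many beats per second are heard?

7.1 Hz

Fourth harmonic of the first: 4·231.1 = 924.4 Hz.
Third harmonic of the second: 3·310.5 = 931.5 Hz.
f_beat = |924.4 − 931.5| = 7.1 Hz.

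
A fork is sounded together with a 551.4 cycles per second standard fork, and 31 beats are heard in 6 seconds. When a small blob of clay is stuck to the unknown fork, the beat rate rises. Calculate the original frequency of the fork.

546.2333 Hz

Beat frequency = 31/6 = 5.1667 Hz.
|f − 551.4| = 5.1667, so the fork was at either 546.2333 Hz or 556.5667 Hz.
Adding mass to a fork lowers its frequency; the adjustment lowers the fork's frequency.
The beat rate rose, so the adjustment moved the fork further from 551.4 Hz — it was already below the reference.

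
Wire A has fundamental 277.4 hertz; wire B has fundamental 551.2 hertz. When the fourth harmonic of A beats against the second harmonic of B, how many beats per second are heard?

Fourth harmonic of the first: 4·277.4 = 1109.6 Hz.
Second harmonic of the second: 2·551.2 = 1102.4 Hz.
f_beat = |1109.6 − 1102.4| = 7.2 Hz.

7.2 Hz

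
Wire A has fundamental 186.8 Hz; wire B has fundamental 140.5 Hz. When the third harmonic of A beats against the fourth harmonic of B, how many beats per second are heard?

Third harmonic of the first: 3·186.8 = 560.4 Hz.
Fourth harmonic of the second: 4·140.5 = 562.0 Hz.
f_beat = |560.4 − 562.0| = 1.6 Hz.

1.6 Hz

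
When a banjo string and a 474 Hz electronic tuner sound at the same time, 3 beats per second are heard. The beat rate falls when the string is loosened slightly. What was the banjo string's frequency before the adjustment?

|f − 474| = 3, so the banjo string was at either 471 Hz or 477 Hz.
Reducing tension lowers a string's frequency; the adjustment lowers the banjo string's frequency.
The beat rate fell, so the adjustment moved the banjo string toward 474 Hz — it must have started above the reference.

477 Hz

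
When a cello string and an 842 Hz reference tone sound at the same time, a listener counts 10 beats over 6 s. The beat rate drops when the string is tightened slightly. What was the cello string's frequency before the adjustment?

Beat frequency = 10/6 = 1.6667 Hz.
|f − 842| = 1.6667, so the cello string was at either 840.3333 Hz or 843.6667 Hz.
Increasing tension raises a string's frequency; the adjustment raises the cello string's frequency.
The beat rate fell, so the adjustment moved the cello string toward 842 Hz — it must have started below the reference.

840.3333 Hz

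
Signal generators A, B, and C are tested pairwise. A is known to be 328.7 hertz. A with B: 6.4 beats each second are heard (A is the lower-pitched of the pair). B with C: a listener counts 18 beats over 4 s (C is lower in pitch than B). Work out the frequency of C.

330.6 Hz

B is above A, so f_B = 328.7 + 6.4 = 335.1 Hz.
B–C: Beat frequency = 18/4 = 4.5 Hz.
C is below B, so f_C = 335.1 − 4.5 = 330.6 Hz.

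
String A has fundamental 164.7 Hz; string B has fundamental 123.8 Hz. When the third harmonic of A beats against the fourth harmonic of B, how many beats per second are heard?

Third harmonic of the first: 3·164.7 = 494.1 Hz.
Fourth harmonic of the second: 4·123.8 = 495.2 Hz.
f_beat = |494.1 − 495.2| = 1.1 Hz.

1.1 Hz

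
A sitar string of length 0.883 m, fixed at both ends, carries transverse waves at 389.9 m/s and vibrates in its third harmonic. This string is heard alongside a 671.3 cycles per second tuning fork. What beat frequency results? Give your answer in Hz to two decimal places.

8.96 Hz

For a string fixed at both ends, f_n = n·v/(2L) = 3·389.9/(2·0.883) = 662.3443 Hz.
f_beat = |662.3443 − 671.3| = 8.96 Hz.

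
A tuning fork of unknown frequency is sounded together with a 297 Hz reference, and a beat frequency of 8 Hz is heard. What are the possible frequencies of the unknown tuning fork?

|f − 297| = 8, so f = 297 ± 8.

289 Hz or 305 Hz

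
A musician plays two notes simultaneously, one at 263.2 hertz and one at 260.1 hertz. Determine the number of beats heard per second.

3.1 Hz

Beats arise from superposition of two nearby frequencies; the beat rate is |f₁ − f₂|.
|263.2 − 260.1| = 3.1 Hz.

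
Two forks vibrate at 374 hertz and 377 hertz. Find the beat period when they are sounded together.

0.333 s

f_beat = |374 − 377| = 3 Hz.
Beat period T = 1 / f_beat = 1 / 3 s.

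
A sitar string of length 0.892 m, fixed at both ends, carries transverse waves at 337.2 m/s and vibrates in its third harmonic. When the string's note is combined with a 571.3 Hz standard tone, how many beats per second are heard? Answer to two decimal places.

4.26 Hz

For a string fixed at both ends, f_n = n·v/(2L) = 3·337.2/(2·0.892) = 567.0404 Hz.
f_beat = |567.0404 − 571.3| = 4.26 Hz.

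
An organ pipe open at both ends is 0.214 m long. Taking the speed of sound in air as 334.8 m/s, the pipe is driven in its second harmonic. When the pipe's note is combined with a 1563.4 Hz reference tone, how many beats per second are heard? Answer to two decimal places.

1.09 Hz

Open pipe: f_n = n·v/(2L) = 2·334.8/(2·0.214) = 1564.4860 Hz.
f_beat = |1564.4860 − 1563.4| = 1.09 Hz.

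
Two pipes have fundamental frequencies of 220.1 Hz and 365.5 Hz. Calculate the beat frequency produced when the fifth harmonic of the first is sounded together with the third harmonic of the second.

Fifth harmonic of the first: 5·220.1 = 1100.5 Hz.
Third harmonic of the second: 3·365.5 = 1096.5 Hz.
f_beat = |1100.5 − 1096.5| = 4.0 Hz.

4.0 Hz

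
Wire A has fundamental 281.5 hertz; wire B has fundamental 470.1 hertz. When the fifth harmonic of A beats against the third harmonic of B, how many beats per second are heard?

2.8 Hz

Fifth harmonic of the first: 5·281.5 = 1407.5 Hz.
Third harmonic of the second: 3·470.1 = 1410.3 Hz.
f_beat = |1407.5 − 1410.3| = 2.8 Hz.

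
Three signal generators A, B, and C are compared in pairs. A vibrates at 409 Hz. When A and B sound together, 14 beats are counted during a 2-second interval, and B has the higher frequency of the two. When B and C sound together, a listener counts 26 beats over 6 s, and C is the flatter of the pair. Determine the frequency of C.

411.6667 Hz

A–B: Beat frequency = 14/2 = 7 Hz.
B is above A, so f_B = 409 + 7 = 416 Hz.
B–C: Beat frequency = 26/6 = 4.3333 Hz.
C is below B, so f_C = 416 − 4.3333 = 411.6667 Hz.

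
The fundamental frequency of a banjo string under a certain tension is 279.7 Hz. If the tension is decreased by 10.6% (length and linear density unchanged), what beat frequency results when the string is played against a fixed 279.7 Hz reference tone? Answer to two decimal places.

For a string, f ∝ √T, so the new frequency is 279.7·√0.894 = 264.4608 Hz.
f_beat = |264.4608 − 279.7| = 15.24 Hz.

15.24 Hz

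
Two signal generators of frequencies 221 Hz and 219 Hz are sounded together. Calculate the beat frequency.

2 Hz

Beats arise from superposition of two nearby frequencies; the beat rate is |f₁ − f₂|.
|221 − 219| = 2 Hz.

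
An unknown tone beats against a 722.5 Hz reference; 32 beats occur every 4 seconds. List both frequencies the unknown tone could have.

714.5 Hz or 730.5 Hz

Beat frequency = 32/4 = 8 Hz.
|f − 722.5| = 8, so f = 722.5 ± 8.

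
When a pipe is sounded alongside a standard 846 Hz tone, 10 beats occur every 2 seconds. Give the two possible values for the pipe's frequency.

841 Hz or 851 Hz

Beat frequency = 10/2 = 5 Hz.
|f − 846| = 5, so f = 846 ± 5.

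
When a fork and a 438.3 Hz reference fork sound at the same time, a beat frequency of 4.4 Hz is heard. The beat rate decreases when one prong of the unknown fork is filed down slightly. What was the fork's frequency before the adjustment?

433.9 Hz

|f − 438.3| = 4.4, so the fork was at either 433.9 Hz or 442.7 Hz.
Filing a prong removes mass and raises the fork's frequency; the adjustment raises the fork's frequency.
The beat rate fell, so the adjustment moved the fork toward 438.3 Hz — it must have started below the reference.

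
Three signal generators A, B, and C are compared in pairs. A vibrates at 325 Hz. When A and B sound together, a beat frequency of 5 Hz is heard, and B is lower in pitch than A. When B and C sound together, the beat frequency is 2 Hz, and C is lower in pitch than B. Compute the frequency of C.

B is below A, so f_B = 325 − 5 = 320 Hz.
C is below B, so f_C = 320 − 2 = 318 Hz.

318 Hz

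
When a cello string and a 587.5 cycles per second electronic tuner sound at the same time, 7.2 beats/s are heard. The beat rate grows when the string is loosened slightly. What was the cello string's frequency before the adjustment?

|f − 587.5| = 7.2, so the cello string was at either 580.3 Hz or 594.7 Hz.
Reducing tension lowers a string's frequency; the adjustment lowers the cello string's frequency.
The beat rate rose, so the adjustment moved the cello string further from 587.5 Hz — it was already below the reference.

580.3 Hz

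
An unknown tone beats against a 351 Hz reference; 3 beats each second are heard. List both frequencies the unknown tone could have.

348 Hz or 354 Hz

|f − 351| = 3, so f = 351 ± 3.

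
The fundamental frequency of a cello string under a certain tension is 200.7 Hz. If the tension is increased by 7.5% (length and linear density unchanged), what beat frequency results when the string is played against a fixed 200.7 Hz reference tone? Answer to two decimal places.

For a string, f ∝ √T, so the new frequency is 200.7·√1.075 = 208.0902 Hz.
f_beat = |208.0902 − 200.7| = 7.39 Hz.

7.39 Hz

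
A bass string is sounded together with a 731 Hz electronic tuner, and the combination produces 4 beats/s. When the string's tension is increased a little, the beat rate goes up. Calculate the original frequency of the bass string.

|f − 731| = 4, so the bass string was at either 727 Hz or 735 Hz.
Higher tension means higher frequency; the adjustment raises the bass string's frequency.
The beat rate rose, so the adjustment moved the bass string further from 731 Hz — it was already above the reference.

735 Hz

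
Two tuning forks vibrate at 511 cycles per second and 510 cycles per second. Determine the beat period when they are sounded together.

1.000 s

f_beat = |511 − 510| = 1 Hz.
Beat period T = 1 / f_beat = 1 / 1 s.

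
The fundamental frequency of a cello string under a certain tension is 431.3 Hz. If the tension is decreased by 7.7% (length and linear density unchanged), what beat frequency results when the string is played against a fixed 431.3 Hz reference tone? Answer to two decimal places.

For a string, f ∝ √T, so the new frequency is 431.3·√0.923 = 414.3624 Hz.
f_beat = |414.3624 − 431.3| = 16.94 Hz.

16.94 Hz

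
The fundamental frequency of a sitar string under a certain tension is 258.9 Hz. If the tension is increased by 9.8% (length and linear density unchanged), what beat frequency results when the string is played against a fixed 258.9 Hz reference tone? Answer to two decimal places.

12.39 Hz

For a string, f ∝ √T, so the new frequency is 258.9·√1.098 = 271.2896 Hz.
f_beat = |271.2896 − 258.9| = 12.39 Hz.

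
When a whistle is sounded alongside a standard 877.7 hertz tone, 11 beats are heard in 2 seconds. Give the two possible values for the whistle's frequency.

Beat frequency = 11/2 = 5.5 Hz.
|f − 877.7| = 5.5, so f = 877.7 ± 5.5.

872.2 Hz or 883.2 Hz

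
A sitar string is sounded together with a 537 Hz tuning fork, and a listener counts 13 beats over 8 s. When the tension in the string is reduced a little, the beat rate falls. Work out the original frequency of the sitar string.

538.625 Hz

Beat frequency = 13/8 = 1.625 Hz.
|f − 537| = 1.625, so the sitar string was at either 535.375 Hz or 538.625 Hz.
Lower tension means lower frequency; the adjustment lowers the sitar string's frequency.
The beat rate fell, so the adjustment moved the sitar string toward 537 Hz — it must have started above the reference.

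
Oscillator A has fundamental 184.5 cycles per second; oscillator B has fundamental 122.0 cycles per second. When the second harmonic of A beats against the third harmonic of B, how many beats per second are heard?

Second harmonic of the first: 2·184.5 = 369.0 Hz.
Third harmonic of the second: 3·122.0 = 366.0 Hz.
f_beat = |369.0 − 366.0| = 3.0 Hz.

3.0 Hz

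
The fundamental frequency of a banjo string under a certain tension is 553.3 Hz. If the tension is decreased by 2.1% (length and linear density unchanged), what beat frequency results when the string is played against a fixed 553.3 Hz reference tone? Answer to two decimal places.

For a string, f ∝ √T, so the new frequency is 553.3·√0.979 = 547.4595 Hz.
f_beat = |547.4595 − 553.3| = 5.84 Hz.

5.84 Hz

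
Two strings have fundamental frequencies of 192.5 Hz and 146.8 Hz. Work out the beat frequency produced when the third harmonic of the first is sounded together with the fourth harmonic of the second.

9.7 Hz

Third harmonic of the first: 3·192.5 = 577.5 Hz.
Fourth harmonic of the second: 4·146.8 = 587.2 Hz.
f_beat = |577.5 − 587.2| = 9.7 Hz.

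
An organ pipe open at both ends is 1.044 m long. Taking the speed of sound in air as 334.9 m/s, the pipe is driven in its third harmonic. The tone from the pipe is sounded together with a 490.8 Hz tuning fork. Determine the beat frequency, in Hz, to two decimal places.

9.62 Hz

Open pipe: f_n = n·v/(2L) = 3·334.9/(2·1.044) = 481.1782 Hz.
f_beat = |481.1782 − 490.8| = 9.62 Hz.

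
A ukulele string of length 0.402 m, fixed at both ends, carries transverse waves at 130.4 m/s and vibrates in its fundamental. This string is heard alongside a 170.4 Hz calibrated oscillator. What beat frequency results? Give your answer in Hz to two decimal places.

8.21 Hz

For a string fixed at both ends, f_n = n·v/(2L) = 1·130.4/(2·0.402) = 162.1891 Hz.
f_beat = |162.1891 − 170.4| = 8.21 Hz.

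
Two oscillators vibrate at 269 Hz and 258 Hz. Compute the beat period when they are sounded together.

f_beat = |269 − 258| = 11 Hz.
Beat period T = 1 / f_beat = 1 / 11 s.

0.091 s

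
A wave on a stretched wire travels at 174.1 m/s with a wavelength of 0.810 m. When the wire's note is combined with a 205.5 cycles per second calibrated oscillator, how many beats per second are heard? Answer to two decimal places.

Source frequency f = v/λ = 174.1/0.810 = 214.9383 Hz.
f_beat = |214.9383 − 205.5| = 9.44 Hz.

9.44 Hz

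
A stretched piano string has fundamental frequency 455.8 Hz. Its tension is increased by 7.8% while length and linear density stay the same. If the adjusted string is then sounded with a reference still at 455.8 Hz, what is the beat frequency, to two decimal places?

For a string, f ∝ √T, so the new frequency is 455.8·√1.078 = 473.2425 Hz.
f_beat = |473.2425 − 455.8| = 17.44 Hz.

17.44 Hz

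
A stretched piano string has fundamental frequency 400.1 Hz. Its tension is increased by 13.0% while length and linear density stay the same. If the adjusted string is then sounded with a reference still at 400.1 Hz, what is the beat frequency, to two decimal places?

25.21 Hz

For a string, f ∝ √T, so the new frequency is 400.1·√1.130 = 425.3121 Hz.
f_beat = |425.3121 − 400.1| = 25.21 Hz.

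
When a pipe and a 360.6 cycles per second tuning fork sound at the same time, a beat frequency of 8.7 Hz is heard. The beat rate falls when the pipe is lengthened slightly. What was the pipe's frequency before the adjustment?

369.3 Hz

|f − 360.6| = 8.7, so the pipe was at either 351.9 Hz or 369.3 Hz.
A longer pipe has a lower fundamental; the adjustment lowers the pipe's frequency.
The beat rate fell, so the adjustment moved the pipe toward 360.6 Hz — it must have started above the reference.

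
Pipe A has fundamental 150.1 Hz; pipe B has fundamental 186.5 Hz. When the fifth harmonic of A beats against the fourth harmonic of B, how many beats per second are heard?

4.5 Hz

Fifth harmonic of the first: 5·150.1 = 750.5 Hz.
Fourth harmonic of the second: 4·186.5 = 746.0 Hz.
f_beat = |750.5 − 746.0| = 4.5 Hz.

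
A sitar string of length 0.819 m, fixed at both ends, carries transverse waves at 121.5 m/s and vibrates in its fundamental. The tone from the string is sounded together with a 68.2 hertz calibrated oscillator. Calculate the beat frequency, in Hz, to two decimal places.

5.98 Hz

For a string fixed at both ends, f_n = n·v/(2L) = 1·121.5/(2·0.819) = 74.1758 Hz.
f_beat = |74.1758 − 68.2| = 5.98 Hz.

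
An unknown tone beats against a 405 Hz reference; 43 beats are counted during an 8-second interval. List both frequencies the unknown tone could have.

Beat frequency = 43/8 = 5.375 Hz.
|f − 405| = 5.375, so f = 405 ± 5.375.

399.625 Hz or 410.375 Hz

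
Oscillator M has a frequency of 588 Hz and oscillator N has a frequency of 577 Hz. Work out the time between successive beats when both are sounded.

0.091 s

f_beat = |588 − 577| = 11 Hz.
Beat period T = 1 / f_beat = 1 / 11 s.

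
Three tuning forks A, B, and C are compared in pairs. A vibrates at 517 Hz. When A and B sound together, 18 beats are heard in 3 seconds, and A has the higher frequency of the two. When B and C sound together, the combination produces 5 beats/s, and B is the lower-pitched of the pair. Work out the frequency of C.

A–B: Beat frequency = 18/3 = 6 Hz.
B is below A, so f_B = 517 − 6 = 511 Hz.
C is above B, so f_C = 511 + 5 = 516 Hz.

516 Hz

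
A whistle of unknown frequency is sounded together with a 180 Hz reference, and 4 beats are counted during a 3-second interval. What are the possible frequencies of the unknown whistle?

178.6667 Hz or 181.3333 Hz

Beat frequency = 4/3 = 1.3333 Hz.
|f − 180| = 1.3333, so f = 180 ± 1.3333.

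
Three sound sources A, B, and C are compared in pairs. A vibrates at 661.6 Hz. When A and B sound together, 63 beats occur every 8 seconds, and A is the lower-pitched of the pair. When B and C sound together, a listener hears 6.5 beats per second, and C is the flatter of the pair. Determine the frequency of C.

662.975 Hz

A–B: Beat frequency = 63/8 = 7.875 Hz.
B is above A, so f_B = 661.6 + 7.875 = 669.475 Hz.
C is below B, so f_C = 669.475 − 6.5 = 662.975 Hz.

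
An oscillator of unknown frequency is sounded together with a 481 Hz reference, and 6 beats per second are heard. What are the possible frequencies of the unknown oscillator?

475 Hz or 487 Hz

|f − 481| = 6, so f = 481 ± 6.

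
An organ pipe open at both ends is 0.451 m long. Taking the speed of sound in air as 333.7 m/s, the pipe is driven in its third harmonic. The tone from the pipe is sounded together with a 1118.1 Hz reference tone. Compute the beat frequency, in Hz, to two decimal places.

8.23 Hz

Open pipe: f_n = n·v/(2L) = 3·333.7/(2·0.451) = 1109.8670 Hz.
f_beat = |1109.8670 − 1118.1| = 8.23 Hz.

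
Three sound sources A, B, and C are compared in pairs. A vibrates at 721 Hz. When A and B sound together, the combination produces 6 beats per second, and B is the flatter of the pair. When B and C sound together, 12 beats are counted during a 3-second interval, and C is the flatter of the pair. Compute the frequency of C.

B is below A, so f_B = 721 − 6 = 715 Hz.
B–C: Beat frequency = 12/3 = 4 Hz.
C is below B, so f_C = 715 − 4 = 711 Hz.

711 Hz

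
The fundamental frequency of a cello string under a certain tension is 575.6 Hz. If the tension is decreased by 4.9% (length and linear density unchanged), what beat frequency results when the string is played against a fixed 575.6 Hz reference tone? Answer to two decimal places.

14.28 Hz

For a string, f ∝ √T, so the new frequency is 575.6·√0.951 = 561.3207 Hz.
f_beat = |561.3207 − 575.6| = 14.28 Hz.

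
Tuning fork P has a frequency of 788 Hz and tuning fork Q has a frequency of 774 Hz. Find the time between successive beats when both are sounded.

0.071 s

f_beat = |788 − 774| = 14 Hz.
Beat period T = 1 / f_beat = 1 / 14 s.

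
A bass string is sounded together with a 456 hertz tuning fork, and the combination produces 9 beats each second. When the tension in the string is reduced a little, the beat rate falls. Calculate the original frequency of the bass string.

465 Hz

|f − 456| = 9, so the bass string was at either 447 Hz or 465 Hz.
Lower tension means lower frequency; the adjustment lowers the bass string's frequency.
The beat rate fell, so the adjustment moved the bass string toward 456 Hz — it must have started above the reference.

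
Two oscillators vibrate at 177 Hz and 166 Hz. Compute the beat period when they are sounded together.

f_beat = |177 − 166| = 11 Hz.
Beat period T = 1 / f_beat = 1 / 11 s.

0.091 s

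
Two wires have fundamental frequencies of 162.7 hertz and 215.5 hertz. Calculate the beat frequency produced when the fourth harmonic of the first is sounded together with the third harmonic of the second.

4.3 Hz

Fourth harmonic of the first: 4·162.7 = 650.8 Hz.
Third harmonic of the second: 3·215.5 = 646.5 Hz.
f_beat = |650.8 − 646.5| = 4.3 Hz.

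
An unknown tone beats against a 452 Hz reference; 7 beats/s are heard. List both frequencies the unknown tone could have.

|f − 452| = 7, so f = 452 ± 7.

445 Hz or 459 Hz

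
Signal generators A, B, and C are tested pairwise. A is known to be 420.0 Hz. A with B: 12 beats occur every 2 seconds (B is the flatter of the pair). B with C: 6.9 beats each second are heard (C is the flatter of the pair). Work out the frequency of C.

407.1 Hz

A–B: Beat frequency = 12/2 = 6 Hz.
B is below A, so f_B = 420.0 − 6 = 414 Hz.
C is below B, so f_C = 414 − 6.9 = 407.1 Hz.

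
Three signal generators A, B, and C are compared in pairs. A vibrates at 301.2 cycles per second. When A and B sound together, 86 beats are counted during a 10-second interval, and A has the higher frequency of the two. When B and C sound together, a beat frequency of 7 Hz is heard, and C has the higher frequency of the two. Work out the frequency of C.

A–B: Beat frequency = 86/10 = 8.6 Hz.
B is below A, so f_B = 301.2 − 8.6 = 292.6 Hz.
C is above B, so f_C = 292.6 + 7 = 299.6 Hz.

299.6 Hz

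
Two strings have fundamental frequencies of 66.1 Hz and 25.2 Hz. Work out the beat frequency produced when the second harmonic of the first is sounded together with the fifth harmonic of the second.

6.2 Hz

Second harmonic of the first: 2·66.1 = 132.2 Hz.
Fifth harmonic of the second: 5·25.2 = 126.0 Hz.
f_beat = |132.2 − 126.0| = 6.2 Hz.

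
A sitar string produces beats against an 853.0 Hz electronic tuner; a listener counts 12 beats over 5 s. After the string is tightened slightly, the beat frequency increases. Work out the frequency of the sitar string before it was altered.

855.4 Hz

Beat frequency = 12/5 = 2.4 Hz.
|f − 853.0| = 2.4, so the sitar string was at either 850.6 Hz or 855.4 Hz.
Increasing tension raises a string's frequency; the adjustment raises the sitar string's frequency.
The beat rate rose, so the adjustment moved the sitar string further from 853.0 Hz — it was already above the reference.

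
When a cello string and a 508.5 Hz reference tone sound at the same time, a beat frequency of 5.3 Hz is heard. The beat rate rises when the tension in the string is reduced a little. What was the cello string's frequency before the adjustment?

|f − 508.5| = 5.3, so the cello string was at either 503.2 Hz or 513.8 Hz.
Lower tension means lower frequency; the adjustment lowers the cello string's frequency.
The beat rate rose, so the adjustment moved the cello string further from 508.5 Hz — it was already below the reference.

503.2 Hz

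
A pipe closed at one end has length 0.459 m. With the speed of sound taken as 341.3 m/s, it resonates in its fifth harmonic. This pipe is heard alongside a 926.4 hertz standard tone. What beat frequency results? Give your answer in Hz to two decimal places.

Closed pipe (odd harmonics): f_n = n·v/(4L) = 5·341.3/(4·0.459) = 929.4662 Hz.
f_beat = |929.4662 − 926.4| = 3.07 Hz.

3.07 Hz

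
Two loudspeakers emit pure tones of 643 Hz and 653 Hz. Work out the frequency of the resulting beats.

10 Hz

The beat frequency equals the magnitude of the frequency difference.
|643 − 653| = 10 Hz.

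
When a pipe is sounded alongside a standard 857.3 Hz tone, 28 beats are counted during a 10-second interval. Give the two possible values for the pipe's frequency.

Beat frequency = 28/10 = 2.8 Hz.
|f − 857.3| = 2.8, so f = 857.3 ± 2.8.

854.5 Hz or 860.1 Hz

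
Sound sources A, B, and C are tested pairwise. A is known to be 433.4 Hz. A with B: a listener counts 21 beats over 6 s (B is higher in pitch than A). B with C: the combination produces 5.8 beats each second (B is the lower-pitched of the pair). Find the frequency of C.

A–B: Beat frequency = 21/6 = 3.5 Hz.
B is above A, so f_B = 433.4 + 3.5 = 436.9 Hz.
C is above B, so f_C = 436.9 + 5.8 = 442.7 Hz.

442.7 Hz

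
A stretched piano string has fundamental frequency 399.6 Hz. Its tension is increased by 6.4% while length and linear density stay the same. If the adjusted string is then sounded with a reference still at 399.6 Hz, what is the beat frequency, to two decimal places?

12.59 Hz

For a string, f ∝ √T, so the new frequency is 399.6·√1.064 = 412.1889 Hz.
f_beat = |412.1889 − 399.6| = 12.59 Hz.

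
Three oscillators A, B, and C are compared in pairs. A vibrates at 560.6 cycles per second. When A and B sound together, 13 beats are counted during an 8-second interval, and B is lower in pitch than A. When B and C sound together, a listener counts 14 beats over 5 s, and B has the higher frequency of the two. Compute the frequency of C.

556.175 Hz

A–B: Beat frequency = 13/8 = 1.625 Hz.
B is below A, so f_B = 560.6 − 1.625 = 558.975 Hz.
B–C: Beat frequency = 14/5 = 2.8 Hz.
C is below B, so f_C = 558.975 − 2.8 = 556.175 Hz.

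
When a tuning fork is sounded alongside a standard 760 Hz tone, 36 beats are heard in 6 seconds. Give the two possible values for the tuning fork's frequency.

Beat frequency = 36/6 = 6 Hz.
|f − 760| = 6, so f = 760 ± 6.

754 Hz or 766 Hz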